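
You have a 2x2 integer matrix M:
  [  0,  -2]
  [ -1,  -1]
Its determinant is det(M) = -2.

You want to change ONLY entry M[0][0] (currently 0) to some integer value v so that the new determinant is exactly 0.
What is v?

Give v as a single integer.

det is linear in entry M[0][0]: det = old_det + (v - 0) * C_00
Cofactor C_00 = -1
Want det = 0: -2 + (v - 0) * -1 = 0
  (v - 0) = 2 / -1 = -2
  v = 0 + (-2) = -2

Answer: -2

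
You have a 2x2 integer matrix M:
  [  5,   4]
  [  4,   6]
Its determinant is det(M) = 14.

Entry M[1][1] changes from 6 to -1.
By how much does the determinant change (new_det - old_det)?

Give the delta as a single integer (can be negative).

Answer: -35

Derivation:
Cofactor C_11 = 5
Entry delta = -1 - 6 = -7
Det delta = entry_delta * cofactor = -7 * 5 = -35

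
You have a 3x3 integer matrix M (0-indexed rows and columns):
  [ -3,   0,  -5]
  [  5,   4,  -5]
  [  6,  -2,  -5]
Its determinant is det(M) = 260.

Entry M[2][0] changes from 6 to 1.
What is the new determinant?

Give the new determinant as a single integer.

det is linear in row 2: changing M[2][0] by delta changes det by delta * cofactor(2,0).
Cofactor C_20 = (-1)^(2+0) * minor(2,0) = 20
Entry delta = 1 - 6 = -5
Det delta = -5 * 20 = -100
New det = 260 + -100 = 160

Answer: 160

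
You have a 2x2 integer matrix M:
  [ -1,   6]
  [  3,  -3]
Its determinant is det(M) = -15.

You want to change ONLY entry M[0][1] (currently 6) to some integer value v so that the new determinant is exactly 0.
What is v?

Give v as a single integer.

Answer: 1

Derivation:
det is linear in entry M[0][1]: det = old_det + (v - 6) * C_01
Cofactor C_01 = -3
Want det = 0: -15 + (v - 6) * -3 = 0
  (v - 6) = 15 / -3 = -5
  v = 6 + (-5) = 1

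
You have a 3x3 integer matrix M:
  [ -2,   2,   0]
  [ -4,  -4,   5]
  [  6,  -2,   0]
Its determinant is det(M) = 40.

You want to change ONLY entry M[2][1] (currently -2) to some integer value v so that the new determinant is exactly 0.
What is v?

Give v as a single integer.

Answer: -6

Derivation:
det is linear in entry M[2][1]: det = old_det + (v - -2) * C_21
Cofactor C_21 = 10
Want det = 0: 40 + (v - -2) * 10 = 0
  (v - -2) = -40 / 10 = -4
  v = -2 + (-4) = -6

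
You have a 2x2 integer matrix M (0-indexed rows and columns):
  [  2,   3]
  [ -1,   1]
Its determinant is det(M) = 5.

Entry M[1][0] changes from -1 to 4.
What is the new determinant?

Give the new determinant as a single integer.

Answer: -10

Derivation:
det is linear in row 1: changing M[1][0] by delta changes det by delta * cofactor(1,0).
Cofactor C_10 = (-1)^(1+0) * minor(1,0) = -3
Entry delta = 4 - -1 = 5
Det delta = 5 * -3 = -15
New det = 5 + -15 = -10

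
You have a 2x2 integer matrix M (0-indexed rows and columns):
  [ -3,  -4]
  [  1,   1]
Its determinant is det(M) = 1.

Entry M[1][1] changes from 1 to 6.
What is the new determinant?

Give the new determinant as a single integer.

det is linear in row 1: changing M[1][1] by delta changes det by delta * cofactor(1,1).
Cofactor C_11 = (-1)^(1+1) * minor(1,1) = -3
Entry delta = 6 - 1 = 5
Det delta = 5 * -3 = -15
New det = 1 + -15 = -14

Answer: -14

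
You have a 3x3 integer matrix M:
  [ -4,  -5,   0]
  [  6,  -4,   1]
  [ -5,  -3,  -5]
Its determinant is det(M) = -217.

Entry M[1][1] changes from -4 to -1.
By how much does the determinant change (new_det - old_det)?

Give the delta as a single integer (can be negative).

Cofactor C_11 = 20
Entry delta = -1 - -4 = 3
Det delta = entry_delta * cofactor = 3 * 20 = 60

Answer: 60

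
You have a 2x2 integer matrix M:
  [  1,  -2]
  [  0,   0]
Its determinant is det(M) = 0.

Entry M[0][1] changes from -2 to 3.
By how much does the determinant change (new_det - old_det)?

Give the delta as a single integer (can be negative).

Cofactor C_01 = 0
Entry delta = 3 - -2 = 5
Det delta = entry_delta * cofactor = 5 * 0 = 0

Answer: 0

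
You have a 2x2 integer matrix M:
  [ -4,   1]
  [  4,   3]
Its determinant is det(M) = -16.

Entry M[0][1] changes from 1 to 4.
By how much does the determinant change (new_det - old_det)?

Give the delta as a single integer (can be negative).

Answer: -12

Derivation:
Cofactor C_01 = -4
Entry delta = 4 - 1 = 3
Det delta = entry_delta * cofactor = 3 * -4 = -12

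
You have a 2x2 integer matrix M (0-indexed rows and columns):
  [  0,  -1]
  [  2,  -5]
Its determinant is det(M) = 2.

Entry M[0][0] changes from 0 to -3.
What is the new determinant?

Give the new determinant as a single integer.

det is linear in row 0: changing M[0][0] by delta changes det by delta * cofactor(0,0).
Cofactor C_00 = (-1)^(0+0) * minor(0,0) = -5
Entry delta = -3 - 0 = -3
Det delta = -3 * -5 = 15
New det = 2 + 15 = 17

Answer: 17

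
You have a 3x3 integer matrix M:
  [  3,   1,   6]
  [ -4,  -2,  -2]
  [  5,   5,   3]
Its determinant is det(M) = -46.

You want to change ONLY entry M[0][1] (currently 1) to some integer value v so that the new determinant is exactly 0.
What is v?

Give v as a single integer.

Answer: 24

Derivation:
det is linear in entry M[0][1]: det = old_det + (v - 1) * C_01
Cofactor C_01 = 2
Want det = 0: -46 + (v - 1) * 2 = 0
  (v - 1) = 46 / 2 = 23
  v = 1 + (23) = 24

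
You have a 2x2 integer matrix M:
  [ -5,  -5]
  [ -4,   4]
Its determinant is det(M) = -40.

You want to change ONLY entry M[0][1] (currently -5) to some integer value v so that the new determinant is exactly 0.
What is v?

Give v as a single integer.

det is linear in entry M[0][1]: det = old_det + (v - -5) * C_01
Cofactor C_01 = 4
Want det = 0: -40 + (v - -5) * 4 = 0
  (v - -5) = 40 / 4 = 10
  v = -5 + (10) = 5

Answer: 5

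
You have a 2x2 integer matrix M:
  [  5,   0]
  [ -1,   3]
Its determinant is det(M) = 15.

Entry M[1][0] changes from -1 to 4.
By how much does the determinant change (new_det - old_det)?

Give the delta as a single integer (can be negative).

Cofactor C_10 = 0
Entry delta = 4 - -1 = 5
Det delta = entry_delta * cofactor = 5 * 0 = 0

Answer: 0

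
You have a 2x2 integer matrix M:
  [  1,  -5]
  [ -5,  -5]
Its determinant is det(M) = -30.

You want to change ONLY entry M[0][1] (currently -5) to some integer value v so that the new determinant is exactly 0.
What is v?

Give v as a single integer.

Answer: 1

Derivation:
det is linear in entry M[0][1]: det = old_det + (v - -5) * C_01
Cofactor C_01 = 5
Want det = 0: -30 + (v - -5) * 5 = 0
  (v - -5) = 30 / 5 = 6
  v = -5 + (6) = 1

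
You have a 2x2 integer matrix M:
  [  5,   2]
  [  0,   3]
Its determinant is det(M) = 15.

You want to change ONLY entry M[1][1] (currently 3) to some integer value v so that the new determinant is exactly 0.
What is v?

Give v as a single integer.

det is linear in entry M[1][1]: det = old_det + (v - 3) * C_11
Cofactor C_11 = 5
Want det = 0: 15 + (v - 3) * 5 = 0
  (v - 3) = -15 / 5 = -3
  v = 3 + (-3) = 0

Answer: 0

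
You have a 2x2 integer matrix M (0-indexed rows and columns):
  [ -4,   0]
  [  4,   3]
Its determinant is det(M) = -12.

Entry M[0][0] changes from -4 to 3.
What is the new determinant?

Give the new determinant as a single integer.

Answer: 9

Derivation:
det is linear in row 0: changing M[0][0] by delta changes det by delta * cofactor(0,0).
Cofactor C_00 = (-1)^(0+0) * minor(0,0) = 3
Entry delta = 3 - -4 = 7
Det delta = 7 * 3 = 21
New det = -12 + 21 = 9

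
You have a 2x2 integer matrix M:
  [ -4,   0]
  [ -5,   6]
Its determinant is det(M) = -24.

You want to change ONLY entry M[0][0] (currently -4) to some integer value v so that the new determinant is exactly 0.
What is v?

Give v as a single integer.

det is linear in entry M[0][0]: det = old_det + (v - -4) * C_00
Cofactor C_00 = 6
Want det = 0: -24 + (v - -4) * 6 = 0
  (v - -4) = 24 / 6 = 4
  v = -4 + (4) = 0

Answer: 0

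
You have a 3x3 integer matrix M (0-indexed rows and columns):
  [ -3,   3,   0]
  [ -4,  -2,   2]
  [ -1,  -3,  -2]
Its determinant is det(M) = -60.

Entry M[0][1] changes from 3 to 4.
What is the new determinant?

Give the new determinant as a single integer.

Answer: -70

Derivation:
det is linear in row 0: changing M[0][1] by delta changes det by delta * cofactor(0,1).
Cofactor C_01 = (-1)^(0+1) * minor(0,1) = -10
Entry delta = 4 - 3 = 1
Det delta = 1 * -10 = -10
New det = -60 + -10 = -70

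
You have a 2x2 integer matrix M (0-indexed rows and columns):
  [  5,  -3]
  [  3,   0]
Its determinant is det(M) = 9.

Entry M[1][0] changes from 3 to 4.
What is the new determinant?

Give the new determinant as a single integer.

Answer: 12

Derivation:
det is linear in row 1: changing M[1][0] by delta changes det by delta * cofactor(1,0).
Cofactor C_10 = (-1)^(1+0) * minor(1,0) = 3
Entry delta = 4 - 3 = 1
Det delta = 1 * 3 = 3
New det = 9 + 3 = 12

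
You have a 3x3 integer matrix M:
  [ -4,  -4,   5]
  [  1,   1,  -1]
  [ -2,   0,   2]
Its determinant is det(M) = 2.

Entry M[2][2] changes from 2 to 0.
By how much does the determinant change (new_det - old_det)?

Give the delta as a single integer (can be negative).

Answer: 0

Derivation:
Cofactor C_22 = 0
Entry delta = 0 - 2 = -2
Det delta = entry_delta * cofactor = -2 * 0 = 0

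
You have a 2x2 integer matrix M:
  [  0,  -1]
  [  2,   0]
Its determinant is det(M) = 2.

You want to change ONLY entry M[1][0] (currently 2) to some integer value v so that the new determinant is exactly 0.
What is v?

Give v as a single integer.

det is linear in entry M[1][0]: det = old_det + (v - 2) * C_10
Cofactor C_10 = 1
Want det = 0: 2 + (v - 2) * 1 = 0
  (v - 2) = -2 / 1 = -2
  v = 2 + (-2) = 0

Answer: 0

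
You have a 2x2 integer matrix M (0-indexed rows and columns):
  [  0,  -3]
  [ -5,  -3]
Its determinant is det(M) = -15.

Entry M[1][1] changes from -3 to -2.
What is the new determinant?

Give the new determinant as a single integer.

Answer: -15

Derivation:
det is linear in row 1: changing M[1][1] by delta changes det by delta * cofactor(1,1).
Cofactor C_11 = (-1)^(1+1) * minor(1,1) = 0
Entry delta = -2 - -3 = 1
Det delta = 1 * 0 = 0
New det = -15 + 0 = -15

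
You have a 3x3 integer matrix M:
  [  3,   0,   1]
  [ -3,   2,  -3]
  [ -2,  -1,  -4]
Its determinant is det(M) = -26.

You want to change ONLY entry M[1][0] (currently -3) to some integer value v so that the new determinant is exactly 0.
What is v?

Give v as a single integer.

Answer: -29

Derivation:
det is linear in entry M[1][0]: det = old_det + (v - -3) * C_10
Cofactor C_10 = -1
Want det = 0: -26 + (v - -3) * -1 = 0
  (v - -3) = 26 / -1 = -26
  v = -3 + (-26) = -29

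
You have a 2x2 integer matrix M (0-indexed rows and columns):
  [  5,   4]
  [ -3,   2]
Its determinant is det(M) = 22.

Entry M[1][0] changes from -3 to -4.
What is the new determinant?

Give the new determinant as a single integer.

det is linear in row 1: changing M[1][0] by delta changes det by delta * cofactor(1,0).
Cofactor C_10 = (-1)^(1+0) * minor(1,0) = -4
Entry delta = -4 - -3 = -1
Det delta = -1 * -4 = 4
New det = 22 + 4 = 26

Answer: 26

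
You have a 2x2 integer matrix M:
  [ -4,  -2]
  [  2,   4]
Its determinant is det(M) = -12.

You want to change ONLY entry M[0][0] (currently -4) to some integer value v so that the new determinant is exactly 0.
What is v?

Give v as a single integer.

Answer: -1

Derivation:
det is linear in entry M[0][0]: det = old_det + (v - -4) * C_00
Cofactor C_00 = 4
Want det = 0: -12 + (v - -4) * 4 = 0
  (v - -4) = 12 / 4 = 3
  v = -4 + (3) = -1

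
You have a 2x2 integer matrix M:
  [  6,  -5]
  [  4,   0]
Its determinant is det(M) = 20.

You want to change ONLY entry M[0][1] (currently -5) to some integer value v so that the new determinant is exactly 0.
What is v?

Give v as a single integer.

det is linear in entry M[0][1]: det = old_det + (v - -5) * C_01
Cofactor C_01 = -4
Want det = 0: 20 + (v - -5) * -4 = 0
  (v - -5) = -20 / -4 = 5
  v = -5 + (5) = 0

Answer: 0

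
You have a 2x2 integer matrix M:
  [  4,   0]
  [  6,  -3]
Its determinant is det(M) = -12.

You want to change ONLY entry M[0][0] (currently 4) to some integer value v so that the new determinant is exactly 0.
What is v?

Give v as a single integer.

Answer: 0

Derivation:
det is linear in entry M[0][0]: det = old_det + (v - 4) * C_00
Cofactor C_00 = -3
Want det = 0: -12 + (v - 4) * -3 = 0
  (v - 4) = 12 / -3 = -4
  v = 4 + (-4) = 0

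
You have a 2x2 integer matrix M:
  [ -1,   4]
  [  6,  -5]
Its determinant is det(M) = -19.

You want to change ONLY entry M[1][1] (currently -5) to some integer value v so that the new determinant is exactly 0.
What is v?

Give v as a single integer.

det is linear in entry M[1][1]: det = old_det + (v - -5) * C_11
Cofactor C_11 = -1
Want det = 0: -19 + (v - -5) * -1 = 0
  (v - -5) = 19 / -1 = -19
  v = -5 + (-19) = -24

Answer: -24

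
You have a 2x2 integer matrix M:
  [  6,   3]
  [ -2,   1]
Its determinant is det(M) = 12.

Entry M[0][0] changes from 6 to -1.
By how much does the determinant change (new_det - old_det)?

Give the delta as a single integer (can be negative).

Answer: -7

Derivation:
Cofactor C_00 = 1
Entry delta = -1 - 6 = -7
Det delta = entry_delta * cofactor = -7 * 1 = -7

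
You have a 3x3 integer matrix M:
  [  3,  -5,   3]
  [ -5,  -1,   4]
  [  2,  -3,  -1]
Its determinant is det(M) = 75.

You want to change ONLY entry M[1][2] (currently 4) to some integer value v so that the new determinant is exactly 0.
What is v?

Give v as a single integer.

det is linear in entry M[1][2]: det = old_det + (v - 4) * C_12
Cofactor C_12 = -1
Want det = 0: 75 + (v - 4) * -1 = 0
  (v - 4) = -75 / -1 = 75
  v = 4 + (75) = 79

Answer: 79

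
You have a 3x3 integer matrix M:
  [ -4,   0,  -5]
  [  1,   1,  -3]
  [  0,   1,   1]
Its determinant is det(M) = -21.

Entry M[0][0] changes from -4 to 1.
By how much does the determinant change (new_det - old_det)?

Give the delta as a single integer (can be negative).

Answer: 20

Derivation:
Cofactor C_00 = 4
Entry delta = 1 - -4 = 5
Det delta = entry_delta * cofactor = 5 * 4 = 20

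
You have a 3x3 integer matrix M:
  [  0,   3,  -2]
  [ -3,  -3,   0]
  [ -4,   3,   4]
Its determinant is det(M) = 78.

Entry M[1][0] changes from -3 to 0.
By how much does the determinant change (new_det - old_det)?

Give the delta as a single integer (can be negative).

Answer: -54

Derivation:
Cofactor C_10 = -18
Entry delta = 0 - -3 = 3
Det delta = entry_delta * cofactor = 3 * -18 = -54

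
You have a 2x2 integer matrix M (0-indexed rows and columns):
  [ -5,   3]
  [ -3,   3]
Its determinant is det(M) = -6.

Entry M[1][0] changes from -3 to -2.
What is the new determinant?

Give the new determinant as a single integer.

Answer: -9

Derivation:
det is linear in row 1: changing M[1][0] by delta changes det by delta * cofactor(1,0).
Cofactor C_10 = (-1)^(1+0) * minor(1,0) = -3
Entry delta = -2 - -3 = 1
Det delta = 1 * -3 = -3
New det = -6 + -3 = -9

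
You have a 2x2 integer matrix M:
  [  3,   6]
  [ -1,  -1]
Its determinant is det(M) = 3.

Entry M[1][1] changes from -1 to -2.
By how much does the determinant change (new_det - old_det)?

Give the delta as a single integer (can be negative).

Answer: -3

Derivation:
Cofactor C_11 = 3
Entry delta = -2 - -1 = -1
Det delta = entry_delta * cofactor = -1 * 3 = -3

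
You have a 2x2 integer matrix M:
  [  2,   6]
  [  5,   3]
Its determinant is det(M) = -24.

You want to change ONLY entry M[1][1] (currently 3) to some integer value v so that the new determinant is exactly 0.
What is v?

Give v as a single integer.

Answer: 15

Derivation:
det is linear in entry M[1][1]: det = old_det + (v - 3) * C_11
Cofactor C_11 = 2
Want det = 0: -24 + (v - 3) * 2 = 0
  (v - 3) = 24 / 2 = 12
  v = 3 + (12) = 15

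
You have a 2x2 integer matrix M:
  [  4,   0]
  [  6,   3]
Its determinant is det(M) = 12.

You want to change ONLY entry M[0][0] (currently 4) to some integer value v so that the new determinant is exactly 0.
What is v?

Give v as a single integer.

det is linear in entry M[0][0]: det = old_det + (v - 4) * C_00
Cofactor C_00 = 3
Want det = 0: 12 + (v - 4) * 3 = 0
  (v - 4) = -12 / 3 = -4
  v = 4 + (-4) = 0

Answer: 0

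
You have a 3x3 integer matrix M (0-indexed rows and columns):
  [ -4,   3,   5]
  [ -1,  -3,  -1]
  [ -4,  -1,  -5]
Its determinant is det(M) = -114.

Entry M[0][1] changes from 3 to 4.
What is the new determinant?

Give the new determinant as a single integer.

Answer: -115

Derivation:
det is linear in row 0: changing M[0][1] by delta changes det by delta * cofactor(0,1).
Cofactor C_01 = (-1)^(0+1) * minor(0,1) = -1
Entry delta = 4 - 3 = 1
Det delta = 1 * -1 = -1
New det = -114 + -1 = -115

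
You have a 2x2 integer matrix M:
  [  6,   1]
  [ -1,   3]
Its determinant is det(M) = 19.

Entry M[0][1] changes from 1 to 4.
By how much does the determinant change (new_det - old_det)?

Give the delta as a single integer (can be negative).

Answer: 3

Derivation:
Cofactor C_01 = 1
Entry delta = 4 - 1 = 3
Det delta = entry_delta * cofactor = 3 * 1 = 3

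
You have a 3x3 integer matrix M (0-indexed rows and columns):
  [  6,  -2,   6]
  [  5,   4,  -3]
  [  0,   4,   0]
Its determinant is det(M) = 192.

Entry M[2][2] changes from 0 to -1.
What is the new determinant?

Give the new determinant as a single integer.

Answer: 158

Derivation:
det is linear in row 2: changing M[2][2] by delta changes det by delta * cofactor(2,2).
Cofactor C_22 = (-1)^(2+2) * minor(2,2) = 34
Entry delta = -1 - 0 = -1
Det delta = -1 * 34 = -34
New det = 192 + -34 = 158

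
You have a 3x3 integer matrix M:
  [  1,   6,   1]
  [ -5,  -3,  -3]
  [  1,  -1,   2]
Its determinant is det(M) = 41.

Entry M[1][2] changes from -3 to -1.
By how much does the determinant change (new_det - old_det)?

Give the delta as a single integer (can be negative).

Answer: 14

Derivation:
Cofactor C_12 = 7
Entry delta = -1 - -3 = 2
Det delta = entry_delta * cofactor = 2 * 7 = 14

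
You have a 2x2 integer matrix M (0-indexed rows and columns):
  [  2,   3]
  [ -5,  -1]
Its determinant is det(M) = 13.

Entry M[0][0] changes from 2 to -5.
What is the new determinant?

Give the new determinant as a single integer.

det is linear in row 0: changing M[0][0] by delta changes det by delta * cofactor(0,0).
Cofactor C_00 = (-1)^(0+0) * minor(0,0) = -1
Entry delta = -5 - 2 = -7
Det delta = -7 * -1 = 7
New det = 13 + 7 = 20

Answer: 20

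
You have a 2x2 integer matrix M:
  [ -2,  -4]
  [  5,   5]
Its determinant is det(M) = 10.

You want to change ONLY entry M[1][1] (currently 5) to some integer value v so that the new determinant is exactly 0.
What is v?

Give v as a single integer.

det is linear in entry M[1][1]: det = old_det + (v - 5) * C_11
Cofactor C_11 = -2
Want det = 0: 10 + (v - 5) * -2 = 0
  (v - 5) = -10 / -2 = 5
  v = 5 + (5) = 10

Answer: 10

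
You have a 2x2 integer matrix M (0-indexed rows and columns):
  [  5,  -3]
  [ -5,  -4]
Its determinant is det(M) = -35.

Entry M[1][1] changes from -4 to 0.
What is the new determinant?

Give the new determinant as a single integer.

Answer: -15

Derivation:
det is linear in row 1: changing M[1][1] by delta changes det by delta * cofactor(1,1).
Cofactor C_11 = (-1)^(1+1) * minor(1,1) = 5
Entry delta = 0 - -4 = 4
Det delta = 4 * 5 = 20
New det = -35 + 20 = -15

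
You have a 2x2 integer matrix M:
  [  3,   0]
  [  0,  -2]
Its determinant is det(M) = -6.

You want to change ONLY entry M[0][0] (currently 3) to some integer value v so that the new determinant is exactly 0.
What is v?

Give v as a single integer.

Answer: 0

Derivation:
det is linear in entry M[0][0]: det = old_det + (v - 3) * C_00
Cofactor C_00 = -2
Want det = 0: -6 + (v - 3) * -2 = 0
  (v - 3) = 6 / -2 = -3
  v = 3 + (-3) = 0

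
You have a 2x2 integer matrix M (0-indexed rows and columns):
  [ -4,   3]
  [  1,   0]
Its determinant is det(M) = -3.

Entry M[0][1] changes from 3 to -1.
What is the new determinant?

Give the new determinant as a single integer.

det is linear in row 0: changing M[0][1] by delta changes det by delta * cofactor(0,1).
Cofactor C_01 = (-1)^(0+1) * minor(0,1) = -1
Entry delta = -1 - 3 = -4
Det delta = -4 * -1 = 4
New det = -3 + 4 = 1

Answer: 1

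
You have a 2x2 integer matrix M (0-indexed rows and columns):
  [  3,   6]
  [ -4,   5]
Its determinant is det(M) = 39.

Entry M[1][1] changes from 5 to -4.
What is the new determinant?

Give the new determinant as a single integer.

Answer: 12

Derivation:
det is linear in row 1: changing M[1][1] by delta changes det by delta * cofactor(1,1).
Cofactor C_11 = (-1)^(1+1) * minor(1,1) = 3
Entry delta = -4 - 5 = -9
Det delta = -9 * 3 = -27
New det = 39 + -27 = 12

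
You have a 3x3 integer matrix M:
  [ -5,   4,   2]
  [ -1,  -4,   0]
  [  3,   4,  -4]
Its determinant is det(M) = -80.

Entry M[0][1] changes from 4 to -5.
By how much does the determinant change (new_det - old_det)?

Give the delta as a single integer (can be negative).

Cofactor C_01 = -4
Entry delta = -5 - 4 = -9
Det delta = entry_delta * cofactor = -9 * -4 = 36

Answer: 36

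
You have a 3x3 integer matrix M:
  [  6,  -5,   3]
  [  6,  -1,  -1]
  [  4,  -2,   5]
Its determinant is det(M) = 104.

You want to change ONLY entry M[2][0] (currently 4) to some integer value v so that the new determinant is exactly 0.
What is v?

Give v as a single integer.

Answer: -9

Derivation:
det is linear in entry M[2][0]: det = old_det + (v - 4) * C_20
Cofactor C_20 = 8
Want det = 0: 104 + (v - 4) * 8 = 0
  (v - 4) = -104 / 8 = -13
  v = 4 + (-13) = -9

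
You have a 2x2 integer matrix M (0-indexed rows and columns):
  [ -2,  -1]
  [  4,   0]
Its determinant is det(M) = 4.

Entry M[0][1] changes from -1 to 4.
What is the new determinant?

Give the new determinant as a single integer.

Answer: -16

Derivation:
det is linear in row 0: changing M[0][1] by delta changes det by delta * cofactor(0,1).
Cofactor C_01 = (-1)^(0+1) * minor(0,1) = -4
Entry delta = 4 - -1 = 5
Det delta = 5 * -4 = -20
New det = 4 + -20 = -16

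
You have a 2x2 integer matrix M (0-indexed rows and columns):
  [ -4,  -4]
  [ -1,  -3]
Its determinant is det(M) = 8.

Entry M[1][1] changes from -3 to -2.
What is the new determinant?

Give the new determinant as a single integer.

det is linear in row 1: changing M[1][1] by delta changes det by delta * cofactor(1,1).
Cofactor C_11 = (-1)^(1+1) * minor(1,1) = -4
Entry delta = -2 - -3 = 1
Det delta = 1 * -4 = -4
New det = 8 + -4 = 4

Answer: 4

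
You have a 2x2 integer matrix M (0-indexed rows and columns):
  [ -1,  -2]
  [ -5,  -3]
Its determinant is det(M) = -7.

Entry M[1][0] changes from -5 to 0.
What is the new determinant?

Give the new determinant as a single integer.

Answer: 3

Derivation:
det is linear in row 1: changing M[1][0] by delta changes det by delta * cofactor(1,0).
Cofactor C_10 = (-1)^(1+0) * minor(1,0) = 2
Entry delta = 0 - -5 = 5
Det delta = 5 * 2 = 10
New det = -7 + 10 = 3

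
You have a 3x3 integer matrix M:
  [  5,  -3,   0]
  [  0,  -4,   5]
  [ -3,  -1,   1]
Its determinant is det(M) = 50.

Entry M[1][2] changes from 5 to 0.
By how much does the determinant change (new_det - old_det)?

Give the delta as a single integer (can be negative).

Cofactor C_12 = 14
Entry delta = 0 - 5 = -5
Det delta = entry_delta * cofactor = -5 * 14 = -70

Answer: -70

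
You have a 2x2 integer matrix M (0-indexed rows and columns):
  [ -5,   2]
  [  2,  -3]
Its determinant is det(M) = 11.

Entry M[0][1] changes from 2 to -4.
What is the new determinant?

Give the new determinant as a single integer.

Answer: 23

Derivation:
det is linear in row 0: changing M[0][1] by delta changes det by delta * cofactor(0,1).
Cofactor C_01 = (-1)^(0+1) * minor(0,1) = -2
Entry delta = -4 - 2 = -6
Det delta = -6 * -2 = 12
New det = 11 + 12 = 23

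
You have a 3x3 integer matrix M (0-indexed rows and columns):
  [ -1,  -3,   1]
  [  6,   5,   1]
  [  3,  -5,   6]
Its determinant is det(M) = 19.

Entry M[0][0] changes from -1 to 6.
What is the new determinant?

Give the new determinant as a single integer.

det is linear in row 0: changing M[0][0] by delta changes det by delta * cofactor(0,0).
Cofactor C_00 = (-1)^(0+0) * minor(0,0) = 35
Entry delta = 6 - -1 = 7
Det delta = 7 * 35 = 245
New det = 19 + 245 = 264

Answer: 264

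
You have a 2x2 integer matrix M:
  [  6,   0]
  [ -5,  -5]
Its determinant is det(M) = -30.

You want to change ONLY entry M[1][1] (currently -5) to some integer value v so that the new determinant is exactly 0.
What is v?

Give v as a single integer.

Answer: 0

Derivation:
det is linear in entry M[1][1]: det = old_det + (v - -5) * C_11
Cofactor C_11 = 6
Want det = 0: -30 + (v - -5) * 6 = 0
  (v - -5) = 30 / 6 = 5
  v = -5 + (5) = 0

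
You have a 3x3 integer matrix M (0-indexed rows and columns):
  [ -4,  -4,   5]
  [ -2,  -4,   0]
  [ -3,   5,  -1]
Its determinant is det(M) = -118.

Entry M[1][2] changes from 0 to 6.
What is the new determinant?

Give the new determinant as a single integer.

Answer: 74

Derivation:
det is linear in row 1: changing M[1][2] by delta changes det by delta * cofactor(1,2).
Cofactor C_12 = (-1)^(1+2) * minor(1,2) = 32
Entry delta = 6 - 0 = 6
Det delta = 6 * 32 = 192
New det = -118 + 192 = 74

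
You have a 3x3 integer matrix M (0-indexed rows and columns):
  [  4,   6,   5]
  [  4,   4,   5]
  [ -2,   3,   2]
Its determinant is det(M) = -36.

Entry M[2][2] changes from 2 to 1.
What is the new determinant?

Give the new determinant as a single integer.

Answer: -28

Derivation:
det is linear in row 2: changing M[2][2] by delta changes det by delta * cofactor(2,2).
Cofactor C_22 = (-1)^(2+2) * minor(2,2) = -8
Entry delta = 1 - 2 = -1
Det delta = -1 * -8 = 8
New det = -36 + 8 = -28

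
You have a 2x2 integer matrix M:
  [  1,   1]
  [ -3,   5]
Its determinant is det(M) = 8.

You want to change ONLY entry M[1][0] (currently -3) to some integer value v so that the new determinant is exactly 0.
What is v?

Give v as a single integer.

Answer: 5

Derivation:
det is linear in entry M[1][0]: det = old_det + (v - -3) * C_10
Cofactor C_10 = -1
Want det = 0: 8 + (v - -3) * -1 = 0
  (v - -3) = -8 / -1 = 8
  v = -3 + (8) = 5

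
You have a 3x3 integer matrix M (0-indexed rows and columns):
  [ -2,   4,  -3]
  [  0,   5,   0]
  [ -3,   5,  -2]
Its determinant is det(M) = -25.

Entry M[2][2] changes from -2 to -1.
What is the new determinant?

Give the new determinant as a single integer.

Answer: -35

Derivation:
det is linear in row 2: changing M[2][2] by delta changes det by delta * cofactor(2,2).
Cofactor C_22 = (-1)^(2+2) * minor(2,2) = -10
Entry delta = -1 - -2 = 1
Det delta = 1 * -10 = -10
New det = -25 + -10 = -35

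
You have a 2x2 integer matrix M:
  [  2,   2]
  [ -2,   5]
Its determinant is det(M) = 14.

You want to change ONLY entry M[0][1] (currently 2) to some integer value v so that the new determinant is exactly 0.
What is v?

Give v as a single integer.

Answer: -5

Derivation:
det is linear in entry M[0][1]: det = old_det + (v - 2) * C_01
Cofactor C_01 = 2
Want det = 0: 14 + (v - 2) * 2 = 0
  (v - 2) = -14 / 2 = -7
  v = 2 + (-7) = -5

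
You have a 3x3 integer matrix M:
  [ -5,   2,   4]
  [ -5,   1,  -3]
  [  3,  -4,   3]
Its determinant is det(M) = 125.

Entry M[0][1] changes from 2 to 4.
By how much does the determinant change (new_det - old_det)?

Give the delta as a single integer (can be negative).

Cofactor C_01 = 6
Entry delta = 4 - 2 = 2
Det delta = entry_delta * cofactor = 2 * 6 = 12

Answer: 12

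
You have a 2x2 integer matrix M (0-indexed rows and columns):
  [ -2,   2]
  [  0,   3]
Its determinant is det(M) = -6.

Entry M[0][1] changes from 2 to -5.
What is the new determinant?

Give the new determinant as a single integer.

Answer: -6

Derivation:
det is linear in row 0: changing M[0][1] by delta changes det by delta * cofactor(0,1).
Cofactor C_01 = (-1)^(0+1) * minor(0,1) = 0
Entry delta = -5 - 2 = -7
Det delta = -7 * 0 = 0
New det = -6 + 0 = -6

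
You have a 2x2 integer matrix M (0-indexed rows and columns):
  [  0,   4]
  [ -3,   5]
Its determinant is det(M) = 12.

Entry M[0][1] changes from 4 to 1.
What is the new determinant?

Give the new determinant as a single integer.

det is linear in row 0: changing M[0][1] by delta changes det by delta * cofactor(0,1).
Cofactor C_01 = (-1)^(0+1) * minor(0,1) = 3
Entry delta = 1 - 4 = -3
Det delta = -3 * 3 = -9
New det = 12 + -9 = 3

Answer: 3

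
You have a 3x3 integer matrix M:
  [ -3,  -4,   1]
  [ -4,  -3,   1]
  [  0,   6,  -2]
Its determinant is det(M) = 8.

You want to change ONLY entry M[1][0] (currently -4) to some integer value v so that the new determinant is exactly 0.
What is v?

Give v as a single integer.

Answer: 0

Derivation:
det is linear in entry M[1][0]: det = old_det + (v - -4) * C_10
Cofactor C_10 = -2
Want det = 0: 8 + (v - -4) * -2 = 0
  (v - -4) = -8 / -2 = 4
  v = -4 + (4) = 0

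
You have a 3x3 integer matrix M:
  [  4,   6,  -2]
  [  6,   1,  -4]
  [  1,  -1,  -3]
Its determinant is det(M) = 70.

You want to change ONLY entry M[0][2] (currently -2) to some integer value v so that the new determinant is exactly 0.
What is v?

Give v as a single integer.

det is linear in entry M[0][2]: det = old_det + (v - -2) * C_02
Cofactor C_02 = -7
Want det = 0: 70 + (v - -2) * -7 = 0
  (v - -2) = -70 / -7 = 10
  v = -2 + (10) = 8

Answer: 8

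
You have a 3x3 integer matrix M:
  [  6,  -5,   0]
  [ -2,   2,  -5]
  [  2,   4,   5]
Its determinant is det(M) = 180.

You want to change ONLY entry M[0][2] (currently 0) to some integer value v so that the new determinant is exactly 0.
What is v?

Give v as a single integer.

det is linear in entry M[0][2]: det = old_det + (v - 0) * C_02
Cofactor C_02 = -12
Want det = 0: 180 + (v - 0) * -12 = 0
  (v - 0) = -180 / -12 = 15
  v = 0 + (15) = 15

Answer: 15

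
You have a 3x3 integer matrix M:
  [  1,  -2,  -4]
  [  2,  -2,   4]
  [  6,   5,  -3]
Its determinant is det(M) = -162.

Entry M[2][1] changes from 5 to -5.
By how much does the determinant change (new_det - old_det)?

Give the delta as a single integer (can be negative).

Cofactor C_21 = -12
Entry delta = -5 - 5 = -10
Det delta = entry_delta * cofactor = -10 * -12 = 120

Answer: 120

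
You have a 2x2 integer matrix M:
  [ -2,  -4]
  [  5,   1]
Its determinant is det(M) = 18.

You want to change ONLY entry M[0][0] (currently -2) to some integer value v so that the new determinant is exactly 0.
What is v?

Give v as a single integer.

Answer: -20

Derivation:
det is linear in entry M[0][0]: det = old_det + (v - -2) * C_00
Cofactor C_00 = 1
Want det = 0: 18 + (v - -2) * 1 = 0
  (v - -2) = -18 / 1 = -18
  v = -2 + (-18) = -20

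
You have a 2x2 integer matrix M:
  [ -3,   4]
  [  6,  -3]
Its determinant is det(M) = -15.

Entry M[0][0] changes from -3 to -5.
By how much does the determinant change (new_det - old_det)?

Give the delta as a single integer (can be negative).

Answer: 6

Derivation:
Cofactor C_00 = -3
Entry delta = -5 - -3 = -2
Det delta = entry_delta * cofactor = -2 * -3 = 6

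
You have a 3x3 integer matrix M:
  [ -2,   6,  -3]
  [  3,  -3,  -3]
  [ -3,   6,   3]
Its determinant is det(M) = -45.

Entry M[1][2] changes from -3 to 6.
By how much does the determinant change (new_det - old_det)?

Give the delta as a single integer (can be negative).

Answer: -54

Derivation:
Cofactor C_12 = -6
Entry delta = 6 - -3 = 9
Det delta = entry_delta * cofactor = 9 * -6 = -54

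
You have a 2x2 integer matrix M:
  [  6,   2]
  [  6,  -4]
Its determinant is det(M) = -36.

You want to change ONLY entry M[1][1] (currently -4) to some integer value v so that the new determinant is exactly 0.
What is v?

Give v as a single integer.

Answer: 2

Derivation:
det is linear in entry M[1][1]: det = old_det + (v - -4) * C_11
Cofactor C_11 = 6
Want det = 0: -36 + (v - -4) * 6 = 0
  (v - -4) = 36 / 6 = 6
  v = -4 + (6) = 2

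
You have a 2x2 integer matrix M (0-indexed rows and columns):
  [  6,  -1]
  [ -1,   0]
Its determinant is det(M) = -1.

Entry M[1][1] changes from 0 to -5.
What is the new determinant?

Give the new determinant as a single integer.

Answer: -31

Derivation:
det is linear in row 1: changing M[1][1] by delta changes det by delta * cofactor(1,1).
Cofactor C_11 = (-1)^(1+1) * minor(1,1) = 6
Entry delta = -5 - 0 = -5
Det delta = -5 * 6 = -30
New det = -1 + -30 = -31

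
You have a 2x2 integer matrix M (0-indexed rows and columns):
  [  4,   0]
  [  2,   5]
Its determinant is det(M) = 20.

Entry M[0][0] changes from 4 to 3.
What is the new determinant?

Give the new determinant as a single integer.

det is linear in row 0: changing M[0][0] by delta changes det by delta * cofactor(0,0).
Cofactor C_00 = (-1)^(0+0) * minor(0,0) = 5
Entry delta = 3 - 4 = -1
Det delta = -1 * 5 = -5
New det = 20 + -5 = 15

Answer: 15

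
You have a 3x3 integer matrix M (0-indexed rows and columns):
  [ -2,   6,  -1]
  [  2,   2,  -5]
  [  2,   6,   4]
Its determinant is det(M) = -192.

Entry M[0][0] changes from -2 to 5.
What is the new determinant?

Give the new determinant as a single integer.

det is linear in row 0: changing M[0][0] by delta changes det by delta * cofactor(0,0).
Cofactor C_00 = (-1)^(0+0) * minor(0,0) = 38
Entry delta = 5 - -2 = 7
Det delta = 7 * 38 = 266
New det = -192 + 266 = 74

Answer: 74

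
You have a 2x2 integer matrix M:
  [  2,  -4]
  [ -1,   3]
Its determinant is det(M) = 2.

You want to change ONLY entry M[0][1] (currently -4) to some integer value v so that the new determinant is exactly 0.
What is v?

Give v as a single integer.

Answer: -6

Derivation:
det is linear in entry M[0][1]: det = old_det + (v - -4) * C_01
Cofactor C_01 = 1
Want det = 0: 2 + (v - -4) * 1 = 0
  (v - -4) = -2 / 1 = -2
  v = -4 + (-2) = -6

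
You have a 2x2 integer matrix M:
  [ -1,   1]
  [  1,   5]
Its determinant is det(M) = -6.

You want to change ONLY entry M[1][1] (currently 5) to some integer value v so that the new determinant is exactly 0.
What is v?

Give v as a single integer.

Answer: -1

Derivation:
det is linear in entry M[1][1]: det = old_det + (v - 5) * C_11
Cofactor C_11 = -1
Want det = 0: -6 + (v - 5) * -1 = 0
  (v - 5) = 6 / -1 = -6
  v = 5 + (-6) = -1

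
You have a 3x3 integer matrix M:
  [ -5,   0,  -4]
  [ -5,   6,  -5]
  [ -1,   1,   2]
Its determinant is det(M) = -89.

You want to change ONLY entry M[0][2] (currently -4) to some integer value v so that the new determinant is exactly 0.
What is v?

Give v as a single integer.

Answer: 85

Derivation:
det is linear in entry M[0][2]: det = old_det + (v - -4) * C_02
Cofactor C_02 = 1
Want det = 0: -89 + (v - -4) * 1 = 0
  (v - -4) = 89 / 1 = 89
  v = -4 + (89) = 85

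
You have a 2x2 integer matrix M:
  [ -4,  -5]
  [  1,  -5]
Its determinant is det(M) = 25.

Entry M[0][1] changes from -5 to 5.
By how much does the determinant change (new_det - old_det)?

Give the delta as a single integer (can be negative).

Answer: -10

Derivation:
Cofactor C_01 = -1
Entry delta = 5 - -5 = 10
Det delta = entry_delta * cofactor = 10 * -1 = -10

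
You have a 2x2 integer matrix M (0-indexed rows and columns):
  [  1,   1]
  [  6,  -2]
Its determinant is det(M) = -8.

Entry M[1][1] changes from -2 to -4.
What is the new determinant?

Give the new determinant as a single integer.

Answer: -10

Derivation:
det is linear in row 1: changing M[1][1] by delta changes det by delta * cofactor(1,1).
Cofactor C_11 = (-1)^(1+1) * minor(1,1) = 1
Entry delta = -4 - -2 = -2
Det delta = -2 * 1 = -2
New det = -8 + -2 = -10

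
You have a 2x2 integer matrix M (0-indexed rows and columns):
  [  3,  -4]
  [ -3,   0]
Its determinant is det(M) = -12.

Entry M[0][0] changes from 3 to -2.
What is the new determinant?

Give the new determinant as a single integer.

det is linear in row 0: changing M[0][0] by delta changes det by delta * cofactor(0,0).
Cofactor C_00 = (-1)^(0+0) * minor(0,0) = 0
Entry delta = -2 - 3 = -5
Det delta = -5 * 0 = 0
New det = -12 + 0 = -12

Answer: -12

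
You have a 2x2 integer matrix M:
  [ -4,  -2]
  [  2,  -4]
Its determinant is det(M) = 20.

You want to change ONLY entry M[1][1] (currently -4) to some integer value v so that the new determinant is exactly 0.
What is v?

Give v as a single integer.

Answer: 1

Derivation:
det is linear in entry M[1][1]: det = old_det + (v - -4) * C_11
Cofactor C_11 = -4
Want det = 0: 20 + (v - -4) * -4 = 0
  (v - -4) = -20 / -4 = 5
  v = -4 + (5) = 1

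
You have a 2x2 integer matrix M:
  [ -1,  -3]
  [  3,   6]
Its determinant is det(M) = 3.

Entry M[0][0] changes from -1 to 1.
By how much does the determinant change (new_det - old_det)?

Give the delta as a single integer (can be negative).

Answer: 12

Derivation:
Cofactor C_00 = 6
Entry delta = 1 - -1 = 2
Det delta = entry_delta * cofactor = 2 * 6 = 12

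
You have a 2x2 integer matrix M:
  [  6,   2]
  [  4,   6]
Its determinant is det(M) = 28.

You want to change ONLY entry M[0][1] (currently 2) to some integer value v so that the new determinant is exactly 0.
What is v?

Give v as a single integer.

Answer: 9

Derivation:
det is linear in entry M[0][1]: det = old_det + (v - 2) * C_01
Cofactor C_01 = -4
Want det = 0: 28 + (v - 2) * -4 = 0
  (v - 2) = -28 / -4 = 7
  v = 2 + (7) = 9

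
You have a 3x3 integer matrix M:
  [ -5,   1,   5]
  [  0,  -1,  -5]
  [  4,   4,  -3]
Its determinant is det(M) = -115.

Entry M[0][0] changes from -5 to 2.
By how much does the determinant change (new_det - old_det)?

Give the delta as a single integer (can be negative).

Answer: 161

Derivation:
Cofactor C_00 = 23
Entry delta = 2 - -5 = 7
Det delta = entry_delta * cofactor = 7 * 23 = 161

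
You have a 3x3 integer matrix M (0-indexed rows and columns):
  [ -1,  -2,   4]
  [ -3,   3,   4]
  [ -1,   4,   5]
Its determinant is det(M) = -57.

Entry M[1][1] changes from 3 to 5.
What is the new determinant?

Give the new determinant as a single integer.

Answer: -59

Derivation:
det is linear in row 1: changing M[1][1] by delta changes det by delta * cofactor(1,1).
Cofactor C_11 = (-1)^(1+1) * minor(1,1) = -1
Entry delta = 5 - 3 = 2
Det delta = 2 * -1 = -2
New det = -57 + -2 = -59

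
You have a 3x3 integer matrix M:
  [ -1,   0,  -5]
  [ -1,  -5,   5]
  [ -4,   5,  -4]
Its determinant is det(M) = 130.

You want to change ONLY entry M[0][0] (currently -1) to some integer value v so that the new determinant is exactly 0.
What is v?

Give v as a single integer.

det is linear in entry M[0][0]: det = old_det + (v - -1) * C_00
Cofactor C_00 = -5
Want det = 0: 130 + (v - -1) * -5 = 0
  (v - -1) = -130 / -5 = 26
  v = -1 + (26) = 25

Answer: 25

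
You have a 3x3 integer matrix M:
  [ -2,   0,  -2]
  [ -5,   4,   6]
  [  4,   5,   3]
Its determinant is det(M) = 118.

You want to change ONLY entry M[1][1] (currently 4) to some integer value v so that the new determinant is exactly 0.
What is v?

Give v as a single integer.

det is linear in entry M[1][1]: det = old_det + (v - 4) * C_11
Cofactor C_11 = 2
Want det = 0: 118 + (v - 4) * 2 = 0
  (v - 4) = -118 / 2 = -59
  v = 4 + (-59) = -55

Answer: -55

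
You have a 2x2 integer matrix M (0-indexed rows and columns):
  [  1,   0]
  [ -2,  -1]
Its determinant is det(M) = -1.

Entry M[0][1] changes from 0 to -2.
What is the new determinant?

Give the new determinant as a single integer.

Answer: -5

Derivation:
det is linear in row 0: changing M[0][1] by delta changes det by delta * cofactor(0,1).
Cofactor C_01 = (-1)^(0+1) * minor(0,1) = 2
Entry delta = -2 - 0 = -2
Det delta = -2 * 2 = -4
New det = -1 + -4 = -5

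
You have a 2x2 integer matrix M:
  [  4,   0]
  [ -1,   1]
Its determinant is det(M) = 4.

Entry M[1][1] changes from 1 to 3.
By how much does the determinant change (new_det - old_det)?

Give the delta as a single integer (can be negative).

Cofactor C_11 = 4
Entry delta = 3 - 1 = 2
Det delta = entry_delta * cofactor = 2 * 4 = 8

Answer: 8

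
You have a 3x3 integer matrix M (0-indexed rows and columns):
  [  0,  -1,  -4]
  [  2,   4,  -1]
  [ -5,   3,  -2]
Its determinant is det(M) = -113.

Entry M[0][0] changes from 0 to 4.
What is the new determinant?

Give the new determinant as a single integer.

Answer: -133

Derivation:
det is linear in row 0: changing M[0][0] by delta changes det by delta * cofactor(0,0).
Cofactor C_00 = (-1)^(0+0) * minor(0,0) = -5
Entry delta = 4 - 0 = 4
Det delta = 4 * -5 = -20
New det = -113 + -20 = -133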